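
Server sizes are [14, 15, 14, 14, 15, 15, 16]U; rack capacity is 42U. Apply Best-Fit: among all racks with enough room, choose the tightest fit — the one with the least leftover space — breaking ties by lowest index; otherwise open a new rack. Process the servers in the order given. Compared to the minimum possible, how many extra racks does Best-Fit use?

Best-Fit: [14,15] [14,14] [15,15] [16] → 4 racks.
Total size 103U; any packing needs at least ⌈103/42⌉ = 3 racks.
An optimal packing achieves that bound: [16,15] [15,15] [14,14,14] → 3 racks.
Excess: 4 − 3 = 1.

1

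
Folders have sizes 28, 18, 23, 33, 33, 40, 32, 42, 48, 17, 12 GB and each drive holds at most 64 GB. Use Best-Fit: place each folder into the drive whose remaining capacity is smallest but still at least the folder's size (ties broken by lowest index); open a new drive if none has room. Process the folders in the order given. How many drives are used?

7

28 GB → drive 1 (remaining 36 GB)
18 GB → drive 1 (remaining 18 GB)
23 GB → drive 2 (remaining 41 GB)
33 GB → drive 2 (remaining 8 GB)
33 GB → drive 3 (remaining 31 GB)
40 GB → drive 4 (remaining 24 GB)
32 GB → drive 5 (remaining 32 GB)
42 GB → drive 6 (remaining 22 GB)
48 GB → drive 7 (remaining 16 GB)
17 GB → drive 1 (remaining 1 GB)
12 GB → drive 7 (remaining 4 GB)
Final drives: [28,18,17] [23,33] [33] [40] [32] [42] [48,12].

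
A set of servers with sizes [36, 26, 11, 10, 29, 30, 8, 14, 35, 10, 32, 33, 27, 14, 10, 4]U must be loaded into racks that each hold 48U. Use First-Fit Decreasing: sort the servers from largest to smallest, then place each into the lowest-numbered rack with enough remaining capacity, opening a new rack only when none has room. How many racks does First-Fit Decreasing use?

Sorted descending: 36, 35, 33, 32, 30, 29, 27, 26, 14, 14, 11, 10, 10, 10, 8, 4.
rack 1: place 36U, 12U left
rack 2: place 35U, 13U left
rack 3: place 33U, 15U left
rack 4: place 32U, 16U left
rack 5: place 30U, 18U left
rack 6: place 29U, 19U left
rack 7: place 27U, 21U left
rack 8: place 26U, 22U left
rack 3: place 14U, 1U left
rack 4: place 14U, 2U left
rack 1: place 11U, 1U left
rack 2: place 10U, 3U left
rack 5: place 10U, 8U left
rack 6: place 10U, 9U left
rack 5: place 8U, 0U left
rack 6: place 4U, 5U left
Final racks: [36,11] [35,10] [33,14] [32,14] [30,10,8] [29,10,4] [27] [26].

8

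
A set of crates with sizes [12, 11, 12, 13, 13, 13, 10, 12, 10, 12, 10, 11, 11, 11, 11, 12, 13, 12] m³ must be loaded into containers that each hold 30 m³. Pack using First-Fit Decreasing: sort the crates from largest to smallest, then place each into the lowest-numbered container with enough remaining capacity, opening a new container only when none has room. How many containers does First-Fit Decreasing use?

Sorted descending: 13, 13, 13, 13, 12, 12, 12, 12, 12, 12, 11, 11, 11, 11, 11, 10, 10, 10.
container 1: place 13 m³, 17 m³ left
container 1: place 13 m³, 4 m³ left
container 2: place 13 m³, 17 m³ left
container 2: place 13 m³, 4 m³ left
container 3: place 12 m³, 18 m³ left
container 3: place 12 m³, 6 m³ left
container 4: place 12 m³, 18 m³ left
container 4: place 12 m³, 6 m³ left
container 5: place 12 m³, 18 m³ left
container 5: place 12 m³, 6 m³ left
container 6: place 11 m³, 19 m³ left
container 6: place 11 m³, 8 m³ left
container 7: place 11 m³, 19 m³ left
container 7: place 11 m³, 8 m³ left
container 8: place 11 m³, 19 m³ left
container 8: place 10 m³, 9 m³ left
container 9: place 10 m³, 20 m³ left
container 9: place 10 m³, 10 m³ left
Final containers: [13,13] [13,13] [12,12] [12,12] [12,12] [11,11] [11,11] [11,10] [10,10].

9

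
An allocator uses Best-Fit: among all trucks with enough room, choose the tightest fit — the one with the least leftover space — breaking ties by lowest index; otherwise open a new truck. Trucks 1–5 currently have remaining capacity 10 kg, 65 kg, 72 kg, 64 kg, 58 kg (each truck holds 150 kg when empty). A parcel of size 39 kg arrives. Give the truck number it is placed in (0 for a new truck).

Trucks with room: truck 2 (65 kg), truck 3 (72 kg), truck 4 (64 kg), truck 5 (58 kg).
Tightest fit is truck 5 with 58 kg free.

5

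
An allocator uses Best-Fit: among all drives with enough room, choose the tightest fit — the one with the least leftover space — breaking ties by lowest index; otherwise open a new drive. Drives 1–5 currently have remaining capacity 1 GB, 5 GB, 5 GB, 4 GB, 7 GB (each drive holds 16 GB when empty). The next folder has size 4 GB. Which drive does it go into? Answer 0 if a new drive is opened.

4

Drives with room: drive 2 (5 GB), drive 3 (5 GB), drive 4 (4 GB), drive 5 (7 GB).
Tightest fit is drive 4 with 4 GB free.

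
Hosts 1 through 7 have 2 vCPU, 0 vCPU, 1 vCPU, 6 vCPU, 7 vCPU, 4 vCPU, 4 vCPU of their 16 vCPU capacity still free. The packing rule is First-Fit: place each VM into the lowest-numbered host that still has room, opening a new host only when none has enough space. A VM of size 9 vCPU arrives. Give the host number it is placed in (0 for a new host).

0

No host has ≥ 9 vCPU free, so a new host is opened.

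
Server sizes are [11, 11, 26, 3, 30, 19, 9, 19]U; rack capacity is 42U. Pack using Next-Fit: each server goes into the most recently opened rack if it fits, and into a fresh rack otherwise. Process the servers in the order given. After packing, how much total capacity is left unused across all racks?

82

Put 11U in rack 1; 31U remain.
Put 11U in rack 1; 20U remain.
Put 26U in rack 2; 16U remain.
Put 3U in rack 2; 13U remain.
Put 30U in rack 3; 12U remain.
Put 19U in rack 4; 23U remain.
Put 9U in rack 4; 14U remain.
Put 19U in rack 5; 23U remain.
5 racks × 42U = 210U; used 128U; unused 82U.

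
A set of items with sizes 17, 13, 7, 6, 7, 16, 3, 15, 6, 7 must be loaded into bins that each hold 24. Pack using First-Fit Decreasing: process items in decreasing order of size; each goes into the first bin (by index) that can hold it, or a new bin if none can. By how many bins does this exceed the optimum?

0

First-Fit Decreasing: [17,7] [16,7] [15,7] [13,6,3] [6] → 5 bins.
Total size 97; any packing needs at least ⌈97/24⌉ = 5 bins.
So 5 is already optimal.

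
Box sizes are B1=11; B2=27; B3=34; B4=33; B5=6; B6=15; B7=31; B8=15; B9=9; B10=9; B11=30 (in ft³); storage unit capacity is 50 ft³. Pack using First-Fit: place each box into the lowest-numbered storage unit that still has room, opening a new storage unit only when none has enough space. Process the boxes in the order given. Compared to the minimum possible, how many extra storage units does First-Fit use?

First-Fit: [11,27,6] [34,15] [33,15] [31,9,9] [30] → 5 storage units.
Total size 220 ft³; any packing needs at least ⌈220/50⌉ = 5 storage units.
So 5 is already optimal.

0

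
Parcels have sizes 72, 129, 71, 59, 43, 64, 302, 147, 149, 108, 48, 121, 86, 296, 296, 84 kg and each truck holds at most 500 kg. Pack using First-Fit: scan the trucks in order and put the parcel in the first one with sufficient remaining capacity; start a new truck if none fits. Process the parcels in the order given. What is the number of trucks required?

5 trucks

truck 1: place 72 kg, 428 kg left
truck 1: place 129 kg, 299 kg left
truck 1: place 71 kg, 228 kg left
truck 1: place 59 kg, 169 kg left
truck 1: place 43 kg, 126 kg left
truck 1: place 64 kg, 62 kg left
truck 2: place 302 kg, 198 kg left
truck 2: place 147 kg, 51 kg left
truck 3: place 149 kg, 351 kg left
truck 3: place 108 kg, 243 kg left
truck 1: place 48 kg, 14 kg left
truck 3: place 121 kg, 122 kg left
truck 3: place 86 kg, 36 kg left
truck 4: place 296 kg, 204 kg left
truck 5: place 296 kg, 204 kg left
truck 4: place 84 kg, 120 kg left
Final trucks: [72,129,71,59,43,64,48] [302,147] [149,108,121,86] [296,84] [296].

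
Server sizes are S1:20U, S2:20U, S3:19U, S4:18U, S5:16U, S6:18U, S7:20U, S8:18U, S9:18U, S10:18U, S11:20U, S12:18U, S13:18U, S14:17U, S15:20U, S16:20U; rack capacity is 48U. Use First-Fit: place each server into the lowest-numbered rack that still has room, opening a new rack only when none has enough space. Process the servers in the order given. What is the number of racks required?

S1 (20U) → rack 1 (remaining 28U)
S2 (20U) → rack 1 (remaining 8U)
S3 (19U) → rack 2 (remaining 29U)
S4 (18U) → rack 2 (remaining 11U)
S5 (16U) → rack 3 (remaining 32U)
S6 (18U) → rack 3 (remaining 14U)
S7 (20U) → rack 4 (remaining 28U)
S8 (18U) → rack 4 (remaining 10U)
S9 (18U) → rack 5 (remaining 30U)
S10 (18U) → rack 5 (remaining 12U)
S11 (20U) → rack 6 (remaining 28U)
S12 (18U) → rack 6 (remaining 10U)
S13 (18U) → rack 7 (remaining 30U)
S14 (17U) → rack 7 (remaining 13U)
S15 (20U) → rack 8 (remaining 28U)
S16 (20U) → rack 8 (remaining 8U)
Final racks: [20,20] [19,18] [16,18] [20,18] [18,18] [20,18] [18,17] [20,20].

8 racks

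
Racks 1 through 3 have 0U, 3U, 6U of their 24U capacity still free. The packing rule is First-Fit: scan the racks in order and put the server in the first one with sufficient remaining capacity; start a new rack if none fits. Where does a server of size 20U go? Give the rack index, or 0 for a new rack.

0

No rack has ≥ 20U free, so a new rack is opened.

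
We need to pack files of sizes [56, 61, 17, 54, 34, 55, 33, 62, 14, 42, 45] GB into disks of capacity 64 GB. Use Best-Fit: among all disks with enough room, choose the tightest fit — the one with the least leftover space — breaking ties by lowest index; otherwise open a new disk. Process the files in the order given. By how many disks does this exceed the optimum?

Best-Fit: [56] [61] [17,34] [54] [55] [33,14] [62] [42] [45] → 9 disks.
9 files exceed 32 GB (half the capacity), and no two of those can share a disk, so at least 9 disks are needed.
So 9 is already optimal.

0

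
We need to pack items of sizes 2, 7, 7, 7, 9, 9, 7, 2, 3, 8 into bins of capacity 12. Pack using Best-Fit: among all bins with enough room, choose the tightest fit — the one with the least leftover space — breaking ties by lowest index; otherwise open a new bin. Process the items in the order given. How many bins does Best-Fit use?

2 → bin 1 (remaining 10)
7 → bin 1 (remaining 3)
7 → bin 2 (remaining 5)
7 → bin 3 (remaining 5)
9 → bin 4 (remaining 3)
9 → bin 5 (remaining 3)
7 → bin 6 (remaining 5)
2 → bin 1 (remaining 1)
3 → bin 4 (remaining 0)
8 → bin 7 (remaining 4)

7 bins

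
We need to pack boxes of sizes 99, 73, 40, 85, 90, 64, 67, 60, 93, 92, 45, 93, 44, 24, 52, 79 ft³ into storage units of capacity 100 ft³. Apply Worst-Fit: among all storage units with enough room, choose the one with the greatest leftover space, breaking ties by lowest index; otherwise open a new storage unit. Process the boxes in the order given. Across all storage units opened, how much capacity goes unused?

200

Put 99 ft³ in storage unit 1; 1 ft³ remain.
Put 73 ft³ in storage unit 2; 27 ft³ remain.
Put 40 ft³ in storage unit 3; 60 ft³ remain.
Put 85 ft³ in storage unit 4; 15 ft³ remain.
Put 90 ft³ in storage unit 5; 10 ft³ remain.
Put 64 ft³ in storage unit 6; 36 ft³ remain.
Put 67 ft³ in storage unit 7; 33 ft³ remain.
Put 60 ft³ in storage unit 3; 0 ft³ remain.
Put 93 ft³ in storage unit 8; 7 ft³ remain.
Put 92 ft³ in storage unit 9; 8 ft³ remain.
Put 45 ft³ in storage unit 10; 55 ft³ remain.
Put 93 ft³ in storage unit 11; 7 ft³ remain.
Put 44 ft³ in storage unit 10; 11 ft³ remain.
Put 24 ft³ in storage unit 6; 12 ft³ remain.
Put 52 ft³ in storage unit 12; 48 ft³ remain.
Put 79 ft³ in storage unit 13; 21 ft³ remain.
13 storage units × 100 ft³ = 1300 ft³; used 1100 ft³; unused 200 ft³.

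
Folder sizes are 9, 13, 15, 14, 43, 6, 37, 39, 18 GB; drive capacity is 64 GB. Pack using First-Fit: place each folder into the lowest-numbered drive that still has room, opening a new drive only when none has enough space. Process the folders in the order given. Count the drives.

drive 1: place 9 GB, 55 GB left
drive 1: place 13 GB, 42 GB left
drive 1: place 15 GB, 27 GB left
drive 1: place 14 GB, 13 GB left
drive 2: place 43 GB, 21 GB left
drive 1: place 6 GB, 7 GB left
drive 3: place 37 GB, 27 GB left
drive 4: place 39 GB, 25 GB left
drive 2: place 18 GB, 3 GB left
Final drives: [9,13,15,14,6] [43,18] [37] [39].

4 drives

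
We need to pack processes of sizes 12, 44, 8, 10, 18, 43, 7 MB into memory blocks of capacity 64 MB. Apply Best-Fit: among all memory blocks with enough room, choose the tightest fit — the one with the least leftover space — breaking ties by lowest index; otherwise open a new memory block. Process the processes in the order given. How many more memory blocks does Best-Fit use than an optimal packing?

0

Best-Fit: [12,44,8] [10,18] [43,7] → 3 memory blocks.
Total size 142 MB; any packing needs at least ⌈142/64⌉ = 3 memory blocks.
So 3 is already optimal.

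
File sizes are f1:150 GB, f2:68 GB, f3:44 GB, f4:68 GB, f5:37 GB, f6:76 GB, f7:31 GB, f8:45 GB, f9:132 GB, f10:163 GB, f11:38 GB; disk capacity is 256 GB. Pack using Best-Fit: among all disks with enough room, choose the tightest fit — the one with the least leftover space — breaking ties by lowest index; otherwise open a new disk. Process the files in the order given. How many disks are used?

4 disks

f1 (150 GB) → disk 1 (remaining 106 GB)
f2 (68 GB) → disk 1 (remaining 38 GB)
f3 (44 GB) → disk 2 (remaining 212 GB)
f4 (68 GB) → disk 2 (remaining 144 GB)
f5 (37 GB) → disk 1 (remaining 1 GB)
f6 (76 GB) → disk 2 (remaining 68 GB)
f7 (31 GB) → disk 2 (remaining 37 GB)
f8 (45 GB) → disk 3 (remaining 211 GB)
f9 (132 GB) → disk 3 (remaining 79 GB)
f10 (163 GB) → disk 4 (remaining 93 GB)
f11 (38 GB) → disk 3 (remaining 41 GB)
Final disks: [150,68,37] [44,68,76,31] [45,132,38] [163].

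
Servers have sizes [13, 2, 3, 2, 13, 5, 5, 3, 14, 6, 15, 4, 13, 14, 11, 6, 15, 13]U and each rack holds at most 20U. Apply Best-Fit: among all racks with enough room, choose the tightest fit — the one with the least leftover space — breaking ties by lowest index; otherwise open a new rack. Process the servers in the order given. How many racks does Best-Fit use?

9 racks

rack 1: place 13U, 7U left
rack 1: place 2U, 5U left
rack 1: place 3U, 2U left
rack 1: place 2U, 0U left
rack 2: place 13U, 7U left
rack 2: place 5U, 2U left
rack 3: place 5U, 15U left
rack 3: place 3U, 12U left
rack 4: place 14U, 6U left
rack 4: place 6U, 0U left
rack 5: place 15U, 5U left
rack 5: place 4U, 1U left
rack 6: place 13U, 7U left
rack 7: place 14U, 6U left
rack 3: place 11U, 1U left
rack 7: place 6U, 0U left
rack 8: place 15U, 5U left
rack 9: place 13U, 7U left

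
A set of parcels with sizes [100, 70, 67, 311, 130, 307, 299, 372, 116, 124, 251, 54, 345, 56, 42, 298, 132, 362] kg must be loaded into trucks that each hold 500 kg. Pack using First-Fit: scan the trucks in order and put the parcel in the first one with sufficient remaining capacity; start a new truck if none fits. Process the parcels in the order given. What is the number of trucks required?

100 kg → truck 1 (remaining 400 kg)
70 kg → truck 1 (remaining 330 kg)
67 kg → truck 1 (remaining 263 kg)
311 kg → truck 2 (remaining 189 kg)
130 kg → truck 1 (remaining 133 kg)
307 kg → truck 3 (remaining 193 kg)
299 kg → truck 4 (remaining 201 kg)
372 kg → truck 5 (remaining 128 kg)
116 kg → truck 1 (remaining 17 kg)
124 kg → truck 2 (remaining 65 kg)
251 kg → truck 6 (remaining 249 kg)
54 kg → truck 2 (remaining 11 kg)
345 kg → truck 7 (remaining 155 kg)
56 kg → truck 3 (remaining 137 kg)
42 kg → truck 3 (remaining 95 kg)
298 kg → truck 8 (remaining 202 kg)
132 kg → truck 4 (remaining 69 kg)
362 kg → truck 9 (remaining 138 kg)
Final trucks: [100,70,67,130,116] [311,124,54] [307,56,42] [299,132] [372] [251] [345] [298] [362].

9 trucks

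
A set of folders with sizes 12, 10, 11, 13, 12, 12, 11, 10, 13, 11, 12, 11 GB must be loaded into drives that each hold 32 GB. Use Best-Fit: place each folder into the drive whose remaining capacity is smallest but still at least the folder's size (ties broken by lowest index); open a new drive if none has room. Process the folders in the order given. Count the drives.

drive 1: place 12 GB, 20 GB left
drive 1: place 10 GB, 10 GB left
drive 2: place 11 GB, 21 GB left
drive 2: place 13 GB, 8 GB left
drive 3: place 12 GB, 20 GB left
drive 3: place 12 GB, 8 GB left
drive 4: place 11 GB, 21 GB left
drive 1: place 10 GB, 0 GB left
drive 4: place 13 GB, 8 GB left
drive 5: place 11 GB, 21 GB left
drive 5: place 12 GB, 9 GB left
drive 6: place 11 GB, 21 GB left

6 drives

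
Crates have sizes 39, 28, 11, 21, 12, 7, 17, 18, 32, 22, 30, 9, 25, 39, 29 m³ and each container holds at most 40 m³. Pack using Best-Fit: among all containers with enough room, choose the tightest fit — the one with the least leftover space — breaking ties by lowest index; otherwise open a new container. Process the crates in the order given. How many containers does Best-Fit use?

10

39 m³ → container 1 (remaining 1 m³)
28 m³ → container 2 (remaining 12 m³)
11 m³ → container 2 (remaining 1 m³)
21 m³ → container 3 (remaining 19 m³)
12 m³ → container 3 (remaining 7 m³)
7 m³ → container 3 (remaining 0 m³)
17 m³ → container 4 (remaining 23 m³)
18 m³ → container 4 (remaining 5 m³)
32 m³ → container 5 (remaining 8 m³)
22 m³ → container 6 (remaining 18 m³)
30 m³ → container 7 (remaining 10 m³)
9 m³ → container 7 (remaining 1 m³)
25 m³ → container 8 (remaining 15 m³)
39 m³ → container 9 (remaining 1 m³)
29 m³ → container 10 (remaining 11 m³)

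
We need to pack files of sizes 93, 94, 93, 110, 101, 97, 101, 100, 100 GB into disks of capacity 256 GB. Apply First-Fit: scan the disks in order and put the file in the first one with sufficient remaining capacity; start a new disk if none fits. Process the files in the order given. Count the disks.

5 disks

93 GB → disk 1 (remaining 163 GB)
94 GB → disk 1 (remaining 69 GB)
93 GB → disk 2 (remaining 163 GB)
110 GB → disk 2 (remaining 53 GB)
101 GB → disk 3 (remaining 155 GB)
97 GB → disk 3 (remaining 58 GB)
101 GB → disk 4 (remaining 155 GB)
100 GB → disk 4 (remaining 55 GB)
100 GB → disk 5 (remaining 156 GB)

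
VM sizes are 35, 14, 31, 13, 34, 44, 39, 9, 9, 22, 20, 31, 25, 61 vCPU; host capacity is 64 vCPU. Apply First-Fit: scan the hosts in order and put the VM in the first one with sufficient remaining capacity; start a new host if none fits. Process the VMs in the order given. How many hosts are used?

7

Put 35 vCPU in host 1; 29 vCPU remain.
Put 14 vCPU in host 1; 15 vCPU remain.
Put 31 vCPU in host 2; 33 vCPU remain.
Put 13 vCPU in host 1; 2 vCPU remain.
Put 34 vCPU in host 3; 30 vCPU remain.
Put 44 vCPU in host 4; 20 vCPU remain.
Put 39 vCPU in host 5; 25 vCPU remain.
Put 9 vCPU in host 2; 24 vCPU remain.
Put 9 vCPU in host 2; 15 vCPU remain.
Put 22 vCPU in host 3; 8 vCPU remain.
Put 20 vCPU in host 4; 0 vCPU remain.
Put 31 vCPU in host 6; 33 vCPU remain.
Put 25 vCPU in host 5; 0 vCPU remain.
Put 61 vCPU in host 7; 3 vCPU remain.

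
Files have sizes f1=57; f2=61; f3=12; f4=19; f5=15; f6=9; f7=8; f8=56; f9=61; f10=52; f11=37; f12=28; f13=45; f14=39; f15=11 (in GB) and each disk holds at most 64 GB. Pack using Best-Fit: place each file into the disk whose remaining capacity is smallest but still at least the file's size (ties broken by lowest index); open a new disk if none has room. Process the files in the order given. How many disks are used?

10

f1 (57 GB) → disk 1 (remaining 7 GB)
f2 (61 GB) → disk 2 (remaining 3 GB)
f3 (12 GB) → disk 3 (remaining 52 GB)
f4 (19 GB) → disk 3 (remaining 33 GB)
f5 (15 GB) → disk 3 (remaining 18 GB)
f6 (9 GB) → disk 3 (remaining 9 GB)
f7 (8 GB) → disk 3 (remaining 1 GB)
f8 (56 GB) → disk 4 (remaining 8 GB)
f9 (61 GB) → disk 5 (remaining 3 GB)
f10 (52 GB) → disk 6 (remaining 12 GB)
f11 (37 GB) → disk 7 (remaining 27 GB)
f12 (28 GB) → disk 8 (remaining 36 GB)
f13 (45 GB) → disk 9 (remaining 19 GB)
f14 (39 GB) → disk 10 (remaining 25 GB)
f15 (11 GB) → disk 6 (remaining 1 GB)
Final disks: [57] [61] [12,19,15,9,8] [56] [61] [52,11] [37] [28] [45] [39].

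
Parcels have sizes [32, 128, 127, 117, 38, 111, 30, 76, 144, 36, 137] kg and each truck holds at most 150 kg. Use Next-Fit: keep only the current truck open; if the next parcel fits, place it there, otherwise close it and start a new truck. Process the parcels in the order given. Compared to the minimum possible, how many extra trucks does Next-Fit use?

2

Next-Fit: [32] [128] [127] [117] [38,111] [30,76] [144] [36] [137] → 9 trucks.
Total size 976 kg; any packing needs at least ⌈976/150⌉ = 7 trucks.
An optimal packing achieves that bound: [144] [137] [128] [127] [117,32] [111,38] [76,36,30] → 7 trucks.
Excess: 9 − 7 = 2.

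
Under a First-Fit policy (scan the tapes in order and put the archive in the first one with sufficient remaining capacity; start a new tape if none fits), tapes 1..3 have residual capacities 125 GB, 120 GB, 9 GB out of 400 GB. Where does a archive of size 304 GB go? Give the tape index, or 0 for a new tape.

0

No tape has ≥ 304 GB free, so a new tape is opened.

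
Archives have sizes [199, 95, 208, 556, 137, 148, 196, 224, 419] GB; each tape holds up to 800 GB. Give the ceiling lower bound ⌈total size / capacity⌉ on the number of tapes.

Total size = 199 + 95 + 208 + 556 + 137 + 148 + 196 + 224 + 419 = 2182 GB.
⌈2182 / 800⌉ = 3.

3 tapes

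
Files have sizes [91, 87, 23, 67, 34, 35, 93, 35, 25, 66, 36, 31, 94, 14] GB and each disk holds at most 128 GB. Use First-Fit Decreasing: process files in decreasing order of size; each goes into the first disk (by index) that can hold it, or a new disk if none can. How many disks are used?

Sorted descending: 94, 93, 91, 87, 67, 66, 36, 35, 35, 34, 31, 25, 23, 14.
Put 94 GB in disk 1; 34 GB remain.
Put 93 GB in disk 2; 35 GB remain.
Put 91 GB in disk 3; 37 GB remain.
Put 87 GB in disk 4; 41 GB remain.
Put 67 GB in disk 5; 61 GB remain.
Put 66 GB in disk 6; 62 GB remain.
Put 36 GB in disk 3; 1 GB remain.
Put 35 GB in disk 2; 0 GB remain.
Put 35 GB in disk 4; 6 GB remain.
Put 34 GB in disk 1; 0 GB remain.
Put 31 GB in disk 5; 30 GB remain.
Put 25 GB in disk 5; 5 GB remain.
Put 23 GB in disk 6; 39 GB remain.
Put 14 GB in disk 6; 25 GB remain.

6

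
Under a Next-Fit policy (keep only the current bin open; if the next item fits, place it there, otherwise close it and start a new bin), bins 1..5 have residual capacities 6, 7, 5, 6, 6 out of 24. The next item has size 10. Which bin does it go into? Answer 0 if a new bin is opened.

Next-Fit only looks at bin 5, which has 6 free.
10 does not fit, so a new bin is opened.

0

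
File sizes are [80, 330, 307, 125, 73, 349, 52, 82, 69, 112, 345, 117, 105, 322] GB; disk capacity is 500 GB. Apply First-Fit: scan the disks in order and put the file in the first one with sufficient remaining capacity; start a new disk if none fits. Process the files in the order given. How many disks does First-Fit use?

disk 1: place 80 GB, 420 GB left
disk 1: place 330 GB, 90 GB left
disk 2: place 307 GB, 193 GB left
disk 2: place 125 GB, 68 GB left
disk 1: place 73 GB, 17 GB left
disk 3: place 349 GB, 151 GB left
disk 2: place 52 GB, 16 GB left
disk 3: place 82 GB, 69 GB left
disk 3: place 69 GB, 0 GB left
disk 4: place 112 GB, 388 GB left
disk 4: place 345 GB, 43 GB left
disk 5: place 117 GB, 383 GB left
disk 5: place 105 GB, 278 GB left
disk 6: place 322 GB, 178 GB left

6 disks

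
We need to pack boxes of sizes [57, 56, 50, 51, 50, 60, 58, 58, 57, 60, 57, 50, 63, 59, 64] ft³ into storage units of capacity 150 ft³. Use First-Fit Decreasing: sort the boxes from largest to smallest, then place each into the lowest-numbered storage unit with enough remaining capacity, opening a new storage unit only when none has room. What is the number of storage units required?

Sorted descending: 64, 63, 60, 60, 59, 58, 58, 57, 57, 57, 56, 51, 50, 50, 50.
storage unit 1: place 64 ft³, 86 ft³ left
storage unit 1: place 63 ft³, 23 ft³ left
storage unit 2: place 60 ft³, 90 ft³ left
storage unit 2: place 60 ft³, 30 ft³ left
storage unit 3: place 59 ft³, 91 ft³ left
storage unit 3: place 58 ft³, 33 ft³ left
storage unit 4: place 58 ft³, 92 ft³ left
storage unit 4: place 57 ft³, 35 ft³ left
storage unit 5: place 57 ft³, 93 ft³ left
storage unit 5: place 57 ft³, 36 ft³ left
storage unit 6: place 56 ft³, 94 ft³ left
storage unit 6: place 51 ft³, 43 ft³ left
storage unit 7: place 50 ft³, 100 ft³ left
storage unit 7: place 50 ft³, 50 ft³ left
storage unit 7: place 50 ft³, 0 ft³ left
Final storage units: [64,63] [60,60] [59,58] [58,57] [57,57] [56,51] [50,50,50].

7 storage units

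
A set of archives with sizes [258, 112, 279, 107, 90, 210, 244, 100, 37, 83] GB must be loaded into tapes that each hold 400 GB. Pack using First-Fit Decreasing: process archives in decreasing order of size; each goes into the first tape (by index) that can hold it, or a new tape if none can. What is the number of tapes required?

Sorted descending: 279, 258, 244, 210, 112, 107, 100, 90, 83, 37.
Put 279 GB in tape 1; 121 GB remain.
Put 258 GB in tape 2; 142 GB remain.
Put 244 GB in tape 3; 156 GB remain.
Put 210 GB in tape 4; 190 GB remain.
Put 112 GB in tape 1; 9 GB remain.
Put 107 GB in tape 2; 35 GB remain.
Put 100 GB in tape 3; 56 GB remain.
Put 90 GB in tape 4; 100 GB remain.
Put 83 GB in tape 4; 17 GB remain.
Put 37 GB in tape 3; 19 GB remain.

4 tapes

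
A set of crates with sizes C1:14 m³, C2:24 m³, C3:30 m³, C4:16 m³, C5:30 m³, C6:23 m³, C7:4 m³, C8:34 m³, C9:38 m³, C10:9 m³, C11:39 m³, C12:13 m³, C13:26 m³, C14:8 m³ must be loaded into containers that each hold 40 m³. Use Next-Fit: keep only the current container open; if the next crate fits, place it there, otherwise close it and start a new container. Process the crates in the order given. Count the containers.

Put C1 (14 m³) in container 1; 26 m³ remain.
Put C2 (24 m³) in container 1; 2 m³ remain.
Put C3 (30 m³) in container 2; 10 m³ remain.
Put C4 (16 m³) in container 3; 24 m³ remain.
Put C5 (30 m³) in container 4; 10 m³ remain.
Put C6 (23 m³) in container 5; 17 m³ remain.
Put C7 (4 m³) in container 5; 13 m³ remain.
Put C8 (34 m³) in container 6; 6 m³ remain.
Put C9 (38 m³) in container 7; 2 m³ remain.
Put C10 (9 m³) in container 8; 31 m³ remain.
Put C11 (39 m³) in container 9; 1 m³ remain.
Put C12 (13 m³) in container 10; 27 m³ remain.
Put C13 (26 m³) in container 10; 1 m³ remain.
Put C14 (8 m³) in container 11; 32 m³ remain.

11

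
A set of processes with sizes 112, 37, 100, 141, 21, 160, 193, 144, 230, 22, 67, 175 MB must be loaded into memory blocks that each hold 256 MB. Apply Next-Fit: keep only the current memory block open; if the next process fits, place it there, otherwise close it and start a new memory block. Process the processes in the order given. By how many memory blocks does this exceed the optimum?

Next-Fit: [112,37,100] [141,21] [160] [193] [144] [230,22] [67,175] → 7 memory blocks.
Total size 1402 MB; any packing needs at least ⌈1402/256⌉ = 6 memory blocks.
An optimal packing achieves that bound: [230,22] [193,37,21] [175,67] [160] [144,112] [141,100] → 6 memory blocks.
Excess: 7 − 6 = 1.

1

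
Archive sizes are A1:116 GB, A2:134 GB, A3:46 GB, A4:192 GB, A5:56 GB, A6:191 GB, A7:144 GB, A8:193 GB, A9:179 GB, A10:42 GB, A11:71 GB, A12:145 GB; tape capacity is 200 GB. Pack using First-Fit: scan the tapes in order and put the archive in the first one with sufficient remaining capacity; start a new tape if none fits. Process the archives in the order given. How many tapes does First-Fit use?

Put A1 (116 GB) in tape 1; 84 GB remain.
Put A2 (134 GB) in tape 2; 66 GB remain.
Put A3 (46 GB) in tape 1; 38 GB remain.
Put A4 (192 GB) in tape 3; 8 GB remain.
Put A5 (56 GB) in tape 2; 10 GB remain.
Put A6 (191 GB) in tape 4; 9 GB remain.
Put A7 (144 GB) in tape 5; 56 GB remain.
Put A8 (193 GB) in tape 6; 7 GB remain.
Put A9 (179 GB) in tape 7; 21 GB remain.
Put A10 (42 GB) in tape 5; 14 GB remain.
Put A11 (71 GB) in tape 8; 129 GB remain.
Put A12 (145 GB) in tape 9; 55 GB remain.
Final tapes: [116,46] [134,56] [192] [191] [144,42] [193] [179] [71] [145].

9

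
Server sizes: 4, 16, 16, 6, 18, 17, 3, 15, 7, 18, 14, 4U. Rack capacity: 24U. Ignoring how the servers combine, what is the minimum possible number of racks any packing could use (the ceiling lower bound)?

Total size = 4 + 16 + 16 + 6 + 18 + 17 + 3 + 15 + 7 + 18 + 14 + 4 = 138U.
⌈138 / 24⌉ = 6.

6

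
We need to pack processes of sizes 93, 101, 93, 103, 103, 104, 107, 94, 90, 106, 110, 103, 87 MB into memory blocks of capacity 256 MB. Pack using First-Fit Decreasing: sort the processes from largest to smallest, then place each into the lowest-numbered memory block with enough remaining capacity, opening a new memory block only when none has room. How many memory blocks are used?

7

Sorted descending: 110, 107, 106, 104, 103, 103, 103, 101, 94, 93, 93, 90, 87.
memory block 1: place 110 MB, 146 MB left
memory block 1: place 107 MB, 39 MB left
memory block 2: place 106 MB, 150 MB left
memory block 2: place 104 MB, 46 MB left
memory block 3: place 103 MB, 153 MB left
memory block 3: place 103 MB, 50 MB left
memory block 4: place 103 MB, 153 MB left
memory block 4: place 101 MB, 52 MB left
memory block 5: place 94 MB, 162 MB left
memory block 5: place 93 MB, 69 MB left
memory block 6: place 93 MB, 163 MB left
memory block 6: place 90 MB, 73 MB left
memory block 7: place 87 MB, 169 MB left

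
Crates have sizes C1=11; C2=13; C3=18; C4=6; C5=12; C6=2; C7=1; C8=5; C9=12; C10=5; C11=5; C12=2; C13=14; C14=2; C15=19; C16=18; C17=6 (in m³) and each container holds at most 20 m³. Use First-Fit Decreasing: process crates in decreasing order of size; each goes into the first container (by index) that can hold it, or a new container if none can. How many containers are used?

Sorted descending: 19, 18, 18, 14, 13, 12, 12, 11, 6, 6, 5, 5, 5, 2, 2, 2, 1.
19 m³ → container 1 (remaining 1 m³)
18 m³ → container 2 (remaining 2 m³)
18 m³ → container 3 (remaining 2 m³)
14 m³ → container 4 (remaining 6 m³)
13 m³ → container 5 (remaining 7 m³)
12 m³ → container 6 (remaining 8 m³)
12 m³ → container 7 (remaining 8 m³)
11 m³ → container 8 (remaining 9 m³)
6 m³ → container 4 (remaining 0 m³)
6 m³ → container 5 (remaining 1 m³)
5 m³ → container 6 (remaining 3 m³)
5 m³ → container 7 (remaining 3 m³)
5 m³ → container 8 (remaining 4 m³)
2 m³ → container 2 (remaining 0 m³)
2 m³ → container 3 (remaining 0 m³)
2 m³ → container 6 (remaining 1 m³)
1 m³ → container 1 (remaining 0 m³)
Final containers: [19,1] [18,2] [18,2] [14,6] [13,6] [12,5,2] [12,5] [11,5].

8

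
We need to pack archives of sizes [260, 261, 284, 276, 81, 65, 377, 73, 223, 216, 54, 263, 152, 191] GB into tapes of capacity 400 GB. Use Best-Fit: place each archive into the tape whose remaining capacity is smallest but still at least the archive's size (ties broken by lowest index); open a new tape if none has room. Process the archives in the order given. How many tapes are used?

260 GB → tape 1 (remaining 140 GB)
261 GB → tape 2 (remaining 139 GB)
284 GB → tape 3 (remaining 116 GB)
276 GB → tape 4 (remaining 124 GB)
81 GB → tape 3 (remaining 35 GB)
65 GB → tape 4 (remaining 59 GB)
377 GB → tape 5 (remaining 23 GB)
73 GB → tape 2 (remaining 66 GB)
223 GB → tape 6 (remaining 177 GB)
216 GB → tape 7 (remaining 184 GB)
54 GB → tape 4 (remaining 5 GB)
263 GB → tape 8 (remaining 137 GB)
152 GB → tape 6 (remaining 25 GB)
191 GB → tape 9 (remaining 209 GB)
Final tapes: [260] [261,73] [284,81] [276,65,54] [377] [223,152] [216] [263] [191].

9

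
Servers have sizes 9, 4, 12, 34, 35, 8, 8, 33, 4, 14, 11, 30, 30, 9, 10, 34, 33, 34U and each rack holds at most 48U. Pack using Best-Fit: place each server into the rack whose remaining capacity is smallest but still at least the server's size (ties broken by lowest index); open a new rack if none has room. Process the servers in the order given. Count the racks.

Put 9U in rack 1; 39U remain.
Put 4U in rack 1; 35U remain.
Put 12U in rack 1; 23U remain.
Put 34U in rack 2; 14U remain.
Put 35U in rack 3; 13U remain.
Put 8U in rack 3; 5U remain.
Put 8U in rack 2; 6U remain.
Put 33U in rack 4; 15U remain.
Put 4U in rack 3; 1U remain.
Put 14U in rack 4; 1U remain.
Put 11U in rack 1; 12U remain.
Put 30U in rack 5; 18U remain.
Put 30U in rack 6; 18U remain.
Put 9U in rack 1; 3U remain.
Put 10U in rack 5; 8U remain.
Put 34U in rack 7; 14U remain.
Put 33U in rack 8; 15U remain.
Put 34U in rack 9; 14U remain.
Final racks: [9,4,12,11,9] [34,8] [35,8,4] [33,14] [30,10] [30] [34] [33] [34].

9 racks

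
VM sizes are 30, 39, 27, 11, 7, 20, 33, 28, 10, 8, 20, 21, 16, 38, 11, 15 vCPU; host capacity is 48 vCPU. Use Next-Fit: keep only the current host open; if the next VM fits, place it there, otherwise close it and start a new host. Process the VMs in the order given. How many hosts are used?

Put 30 vCPU in host 1; 18 vCPU remain.
Put 39 vCPU in host 2; 9 vCPU remain.
Put 27 vCPU in host 3; 21 vCPU remain.
Put 11 vCPU in host 3; 10 vCPU remain.
Put 7 vCPU in host 3; 3 vCPU remain.
Put 20 vCPU in host 4; 28 vCPU remain.
Put 33 vCPU in host 5; 15 vCPU remain.
Put 28 vCPU in host 6; 20 vCPU remain.
Put 10 vCPU in host 6; 10 vCPU remain.
Put 8 vCPU in host 6; 2 vCPU remain.
Put 20 vCPU in host 7; 28 vCPU remain.
Put 21 vCPU in host 7; 7 vCPU remain.
Put 16 vCPU in host 8; 32 vCPU remain.
Put 38 vCPU in host 9; 10 vCPU remain.
Put 11 vCPU in host 10; 37 vCPU remain.
Put 15 vCPU in host 10; 22 vCPU remain.

10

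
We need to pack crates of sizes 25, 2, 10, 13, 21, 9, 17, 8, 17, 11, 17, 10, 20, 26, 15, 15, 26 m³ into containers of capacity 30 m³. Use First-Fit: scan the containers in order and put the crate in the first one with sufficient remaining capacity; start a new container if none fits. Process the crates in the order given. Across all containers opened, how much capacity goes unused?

38

container 1: place 25 m³, 5 m³ left
container 1: place 2 m³, 3 m³ left
container 2: place 10 m³, 20 m³ left
container 2: place 13 m³, 7 m³ left
container 3: place 21 m³, 9 m³ left
container 3: place 9 m³, 0 m³ left
container 4: place 17 m³, 13 m³ left
container 4: place 8 m³, 5 m³ left
container 5: place 17 m³, 13 m³ left
container 5: place 11 m³, 2 m³ left
container 6: place 17 m³, 13 m³ left
container 6: place 10 m³, 3 m³ left
container 7: place 20 m³, 10 m³ left
container 8: place 26 m³, 4 m³ left
container 9: place 15 m³, 15 m³ left
container 9: place 15 m³, 0 m³ left
container 10: place 26 m³, 4 m³ left
10 containers × 30 m³ = 300 m³; used 262 m³; unused 38 m³.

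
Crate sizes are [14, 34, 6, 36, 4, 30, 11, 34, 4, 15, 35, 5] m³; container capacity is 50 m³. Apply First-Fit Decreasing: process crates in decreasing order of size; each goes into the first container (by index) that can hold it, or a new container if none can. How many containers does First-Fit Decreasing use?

Sorted descending: 36, 35, 34, 34, 30, 15, 14, 11, 6, 5, 4, 4.
36 m³ → container 1 (remaining 14 m³)
35 m³ → container 2 (remaining 15 m³)
34 m³ → container 3 (remaining 16 m³)
34 m³ → container 4 (remaining 16 m³)
30 m³ → container 5 (remaining 20 m³)
15 m³ → container 2 (remaining 0 m³)
14 m³ → container 1 (remaining 0 m³)
11 m³ → container 3 (remaining 5 m³)
6 m³ → container 4 (remaining 10 m³)
5 m³ → container 3 (remaining 0 m³)
4 m³ → container 4 (remaining 6 m³)
4 m³ → container 4 (remaining 2 m³)

5 containers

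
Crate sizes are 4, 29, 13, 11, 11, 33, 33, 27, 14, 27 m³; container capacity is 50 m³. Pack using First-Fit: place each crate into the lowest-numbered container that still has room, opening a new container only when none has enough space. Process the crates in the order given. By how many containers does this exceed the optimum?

0

First-Fit: [4,29,13] [11,11,27] [33,14] [33] [27] → 5 containers.
Total size 202 m³; any packing needs at least ⌈202/50⌉ = 5 containers.
So 5 is already optimal.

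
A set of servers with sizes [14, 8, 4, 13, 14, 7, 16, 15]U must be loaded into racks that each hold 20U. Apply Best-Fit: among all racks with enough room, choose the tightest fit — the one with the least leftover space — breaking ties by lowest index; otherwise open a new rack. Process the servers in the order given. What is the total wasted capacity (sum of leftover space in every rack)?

rack 1: place 14U, 6U left
rack 2: place 8U, 12U left
rack 1: place 4U, 2U left
rack 3: place 13U, 7U left
rack 4: place 14U, 6U left
rack 3: place 7U, 0U left
rack 5: place 16U, 4U left
rack 6: place 15U, 5U left
6 racks × 20U = 120U; used 91U; unused 29U.

29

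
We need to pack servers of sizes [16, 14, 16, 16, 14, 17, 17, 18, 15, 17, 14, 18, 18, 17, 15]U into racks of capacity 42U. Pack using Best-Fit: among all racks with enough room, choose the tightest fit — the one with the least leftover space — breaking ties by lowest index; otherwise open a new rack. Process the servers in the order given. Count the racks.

8

Put 16U in rack 1; 26U remain.
Put 14U in rack 1; 12U remain.
Put 16U in rack 2; 26U remain.
Put 16U in rack 2; 10U remain.
Put 14U in rack 3; 28U remain.
Put 17U in rack 3; 11U remain.
Put 17U in rack 4; 25U remain.
Put 18U in rack 4; 7U remain.
Put 15U in rack 5; 27U remain.
Put 17U in rack 5; 10U remain.
Put 14U in rack 6; 28U remain.
Put 18U in rack 6; 10U remain.
Put 18U in rack 7; 24U remain.
Put 17U in rack 7; 7U remain.
Put 15U in rack 8; 27U remain.
Final racks: [16,14] [16,16] [14,17] [17,18] [15,17] [14,18] [18,17] [15].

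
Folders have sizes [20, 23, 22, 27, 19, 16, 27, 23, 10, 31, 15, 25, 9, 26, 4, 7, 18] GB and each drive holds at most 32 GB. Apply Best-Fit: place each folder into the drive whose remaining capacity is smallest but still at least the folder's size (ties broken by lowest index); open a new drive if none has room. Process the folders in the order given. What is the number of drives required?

12 drives

drive 1: place 20 GB, 12 GB left
drive 2: place 23 GB, 9 GB left
drive 3: place 22 GB, 10 GB left
drive 4: place 27 GB, 5 GB left
drive 5: place 19 GB, 13 GB left
drive 6: place 16 GB, 16 GB left
drive 7: place 27 GB, 5 GB left
drive 8: place 23 GB, 9 GB left
drive 3: place 10 GB, 0 GB left
drive 9: place 31 GB, 1 GB left
drive 6: place 15 GB, 1 GB left
drive 10: place 25 GB, 7 GB left
drive 2: place 9 GB, 0 GB left
drive 11: place 26 GB, 6 GB left
drive 4: place 4 GB, 1 GB left
drive 10: place 7 GB, 0 GB left
drive 12: place 18 GB, 14 GB left
Final drives: [20] [23,9] [22,10] [27,4] [19] [16,15] [27] [23] [31] [25,7] [26] [18].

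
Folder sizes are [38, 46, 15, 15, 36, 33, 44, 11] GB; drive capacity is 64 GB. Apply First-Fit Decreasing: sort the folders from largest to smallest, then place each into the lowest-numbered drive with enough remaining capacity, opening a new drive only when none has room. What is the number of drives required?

5

Sorted descending: 46, 44, 38, 36, 33, 15, 15, 11.
46 GB → drive 1 (remaining 18 GB)
44 GB → drive 2 (remaining 20 GB)
38 GB → drive 3 (remaining 26 GB)
36 GB → drive 4 (remaining 28 GB)
33 GB → drive 5 (remaining 31 GB)
15 GB → drive 1 (remaining 3 GB)
15 GB → drive 2 (remaining 5 GB)
11 GB → drive 3 (remaining 15 GB)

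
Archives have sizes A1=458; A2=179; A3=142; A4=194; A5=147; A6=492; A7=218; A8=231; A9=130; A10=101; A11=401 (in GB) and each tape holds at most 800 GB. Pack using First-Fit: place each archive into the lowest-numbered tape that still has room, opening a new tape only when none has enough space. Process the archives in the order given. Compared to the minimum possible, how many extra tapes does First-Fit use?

0

First-Fit: [458,179,142] [194,147,218,231] [492,130,101] [401] → 4 tapes.
Total size 2693 GB; any packing needs at least ⌈2693/800⌉ = 4 tapes.
So 4 is already optimal.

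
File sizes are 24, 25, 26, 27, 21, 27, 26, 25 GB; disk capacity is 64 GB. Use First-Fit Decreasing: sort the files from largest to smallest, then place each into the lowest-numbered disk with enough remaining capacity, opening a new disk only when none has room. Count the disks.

4 disks

Sorted descending: 27, 27, 26, 26, 25, 25, 24, 21.
27 GB → disk 1 (remaining 37 GB)
27 GB → disk 1 (remaining 10 GB)
26 GB → disk 2 (remaining 38 GB)
26 GB → disk 2 (remaining 12 GB)
25 GB → disk 3 (remaining 39 GB)
25 GB → disk 3 (remaining 14 GB)
24 GB → disk 4 (remaining 40 GB)
21 GB → disk 4 (remaining 19 GB)
Final disks: [27,27] [26,26] [25,25] [24,21].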